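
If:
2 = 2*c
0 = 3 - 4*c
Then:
No Solution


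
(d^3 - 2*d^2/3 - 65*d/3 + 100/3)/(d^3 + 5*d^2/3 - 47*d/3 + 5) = (3*d^2 - 17*d + 20)/(3*d^2 - 10*d + 3)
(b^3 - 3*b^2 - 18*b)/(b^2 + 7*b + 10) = b*(b^2 - 3*b - 18)/(b^2 + 7*b + 10)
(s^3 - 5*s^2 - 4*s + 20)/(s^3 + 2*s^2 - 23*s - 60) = (s^2 - 4)/(s^2 + 7*s + 12)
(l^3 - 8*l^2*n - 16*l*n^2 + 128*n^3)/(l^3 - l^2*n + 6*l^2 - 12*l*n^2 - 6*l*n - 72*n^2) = (l^2 - 4*l*n - 32*n^2)/(l^2 + 3*l*n + 6*l + 18*n)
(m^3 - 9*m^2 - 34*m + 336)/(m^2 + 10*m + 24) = (m^2 - 15*m + 56)/(m + 4)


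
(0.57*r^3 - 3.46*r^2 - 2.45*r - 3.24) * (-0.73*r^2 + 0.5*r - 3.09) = -0.4161*r^5 + 2.8108*r^4 - 1.7028*r^3 + 11.8316*r^2 + 5.9505*r + 10.0116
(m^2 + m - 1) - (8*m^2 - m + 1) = -7*m^2 + 2*m - 2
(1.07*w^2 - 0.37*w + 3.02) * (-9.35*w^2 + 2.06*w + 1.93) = -10.0045*w^4 + 5.6637*w^3 - 26.9341*w^2 + 5.5071*w + 5.8286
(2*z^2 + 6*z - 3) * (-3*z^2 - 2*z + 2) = -6*z^4 - 22*z^3 + z^2 + 18*z - 6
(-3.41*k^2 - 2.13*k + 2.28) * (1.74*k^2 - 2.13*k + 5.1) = -5.9334*k^4 + 3.5571*k^3 - 8.8869*k^2 - 15.7194*k + 11.628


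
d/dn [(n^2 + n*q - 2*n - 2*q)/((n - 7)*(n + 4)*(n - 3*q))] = ((n - 7)*(n + 4)*(n - 3*q)*(2*n + q - 2) + (n - 7)*(n + 4)*(-n^2 - n*q + 2*n + 2*q) + (n - 7)*(n - 3*q)*(-n^2 - n*q + 2*n + 2*q) + (n + 4)*(n - 3*q)*(-n^2 - n*q + 2*n + 2*q))/((n - 7)^2*(n + 4)^2*(n - 3*q)^2)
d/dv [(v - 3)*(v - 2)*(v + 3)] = 3*v^2 - 4*v - 9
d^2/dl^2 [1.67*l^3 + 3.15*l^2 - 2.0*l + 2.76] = 10.02*l + 6.3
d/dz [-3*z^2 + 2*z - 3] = 2 - 6*z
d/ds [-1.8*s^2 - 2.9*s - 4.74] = -3.6*s - 2.9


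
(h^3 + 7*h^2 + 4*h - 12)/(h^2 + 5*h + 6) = (h^2 + 5*h - 6)/(h + 3)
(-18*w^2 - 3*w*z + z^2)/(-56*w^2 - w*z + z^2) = (18*w^2 + 3*w*z - z^2)/(56*w^2 + w*z - z^2)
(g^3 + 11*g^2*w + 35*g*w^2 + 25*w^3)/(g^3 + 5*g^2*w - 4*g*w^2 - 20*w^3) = (-g^2 - 6*g*w - 5*w^2)/(-g^2 + 4*w^2)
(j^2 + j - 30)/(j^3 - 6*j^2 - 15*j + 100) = (j + 6)/(j^2 - j - 20)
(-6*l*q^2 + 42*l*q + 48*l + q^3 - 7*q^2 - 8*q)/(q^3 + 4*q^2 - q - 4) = (-6*l*q + 48*l + q^2 - 8*q)/(q^2 + 3*q - 4)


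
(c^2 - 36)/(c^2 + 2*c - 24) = (c - 6)/(c - 4)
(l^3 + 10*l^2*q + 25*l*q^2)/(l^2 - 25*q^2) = l*(-l - 5*q)/(-l + 5*q)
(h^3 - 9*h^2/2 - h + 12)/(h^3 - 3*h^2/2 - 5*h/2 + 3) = (h - 4)/(h - 1)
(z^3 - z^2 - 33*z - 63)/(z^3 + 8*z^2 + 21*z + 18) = (z - 7)/(z + 2)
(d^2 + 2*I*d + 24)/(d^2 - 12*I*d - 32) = (d + 6*I)/(d - 8*I)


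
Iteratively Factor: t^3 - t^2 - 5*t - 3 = (t + 1)*(t^2 - 2*t - 3) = (t + 1)^2*(t - 3)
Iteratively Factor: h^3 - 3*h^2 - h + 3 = (h - 3)*(h^2 - 1) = (h - 3)*(h + 1)*(h - 1)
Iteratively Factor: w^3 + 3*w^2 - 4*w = (w)*(w^2 + 3*w - 4) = w*(w + 4)*(w - 1)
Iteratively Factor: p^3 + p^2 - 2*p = (p - 1)*(p^2 + 2*p) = p*(p - 1)*(p + 2)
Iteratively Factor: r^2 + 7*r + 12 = (r + 4)*(r + 3)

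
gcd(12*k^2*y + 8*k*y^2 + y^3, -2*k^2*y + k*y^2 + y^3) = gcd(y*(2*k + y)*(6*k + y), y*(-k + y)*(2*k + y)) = 2*k*y + y^2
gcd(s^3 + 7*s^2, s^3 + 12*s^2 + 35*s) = s^2 + 7*s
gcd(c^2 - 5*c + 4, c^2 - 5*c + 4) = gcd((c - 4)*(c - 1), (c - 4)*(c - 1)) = c^2 - 5*c + 4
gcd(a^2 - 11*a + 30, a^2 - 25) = a - 5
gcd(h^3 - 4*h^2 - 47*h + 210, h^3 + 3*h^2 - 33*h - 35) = h^2 + 2*h - 35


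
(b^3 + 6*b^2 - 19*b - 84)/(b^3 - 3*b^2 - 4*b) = (b^2 + 10*b + 21)/(b*(b + 1))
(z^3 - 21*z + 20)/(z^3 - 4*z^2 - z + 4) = (z + 5)/(z + 1)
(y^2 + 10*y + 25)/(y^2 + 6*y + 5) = (y + 5)/(y + 1)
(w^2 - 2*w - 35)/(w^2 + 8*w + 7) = (w^2 - 2*w - 35)/(w^2 + 8*w + 7)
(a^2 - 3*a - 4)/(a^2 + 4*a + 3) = (a - 4)/(a + 3)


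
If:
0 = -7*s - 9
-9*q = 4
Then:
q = -4/9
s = -9/7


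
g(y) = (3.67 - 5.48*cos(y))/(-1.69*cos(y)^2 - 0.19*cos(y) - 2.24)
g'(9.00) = 0.21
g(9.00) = -2.50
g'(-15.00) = -0.12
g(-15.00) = -2.55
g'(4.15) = 0.46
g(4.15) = -2.52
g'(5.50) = 1.16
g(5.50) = 0.07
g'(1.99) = -0.98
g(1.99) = -2.42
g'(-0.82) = 1.26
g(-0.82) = 0.02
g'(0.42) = -0.46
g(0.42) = 0.35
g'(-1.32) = 2.62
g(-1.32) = -0.97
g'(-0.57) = 0.70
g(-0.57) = 0.26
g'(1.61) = -2.49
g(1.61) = -1.74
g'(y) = (3.67 - 5.48*cos(y))*(-3.38*sin(y)*cos(y) - 0.19*sin(y))/(-1.69*cos(y)^2 - 0.19*cos(y) - 2.24)^2 + 5.48*sin(y)/(-1.69*cos(y)^2 - 0.19*cos(y) - 2.24) = (9.2612*cos(y)^2 - 12.4046*cos(y) - 12.9725)*sin(y)/(2.8561*cos(y)^4 + 0.6422*cos(y)^3 + 7.6073*cos(y)^2 + 0.8512*cos(y) + 5.0176)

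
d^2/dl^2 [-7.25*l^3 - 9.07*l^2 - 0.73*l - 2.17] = -43.5*l - 18.14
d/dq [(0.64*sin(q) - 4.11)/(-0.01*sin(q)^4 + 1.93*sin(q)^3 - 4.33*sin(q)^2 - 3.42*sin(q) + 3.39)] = (0.0192*sin(q)^4 - 2.6348*sin(q)^3 + 26.5681*sin(q)^2 - 35.5926*sin(q) - 11.8866)*cos(q)/(0.0001*sin(q)^8 - 0.0386*sin(q)^7 + 3.8115*sin(q)^6 - 16.6454*sin(q)^5 + 5.4799*sin(q)^4 + 42.7026*sin(q)^3 - 17.661*sin(q)^2 - 23.1876*sin(q) + 11.4921)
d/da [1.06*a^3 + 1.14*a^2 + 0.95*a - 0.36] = 3.18*a^2 + 2.28*a + 0.95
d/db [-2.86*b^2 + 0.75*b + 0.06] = 0.75 - 5.72*b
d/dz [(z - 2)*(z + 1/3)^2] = (3*z + 1)*(9*z - 11)/9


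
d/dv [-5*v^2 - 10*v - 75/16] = -10*v - 10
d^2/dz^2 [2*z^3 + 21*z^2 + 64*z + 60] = 12*z + 42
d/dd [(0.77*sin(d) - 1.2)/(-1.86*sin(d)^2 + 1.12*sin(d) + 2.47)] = (1.4322*sin(d)^2 - 4.464*sin(d) + 3.2459)*cos(d)/(3.4596*sin(d)^4 - 4.1664*sin(d)^3 - 7.934*sin(d)^2 + 5.5328*sin(d) + 6.1009)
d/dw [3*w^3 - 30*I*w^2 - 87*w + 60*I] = 9*w^2 - 60*I*w - 87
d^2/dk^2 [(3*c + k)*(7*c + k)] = 2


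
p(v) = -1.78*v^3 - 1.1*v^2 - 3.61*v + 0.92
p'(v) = -5.34*v^2 - 2.2*v - 3.61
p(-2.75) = 39.55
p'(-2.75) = -37.94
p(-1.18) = 6.57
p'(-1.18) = -8.45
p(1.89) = -21.85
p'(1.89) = -26.84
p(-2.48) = 30.26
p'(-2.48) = -31.00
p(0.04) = 0.77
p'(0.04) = -3.71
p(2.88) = -61.12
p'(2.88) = -54.24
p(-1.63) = 11.59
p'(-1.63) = -14.21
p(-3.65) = 86.00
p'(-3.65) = -66.72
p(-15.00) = 5815.07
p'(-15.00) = -1172.11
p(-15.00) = 5815.07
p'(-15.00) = -1172.11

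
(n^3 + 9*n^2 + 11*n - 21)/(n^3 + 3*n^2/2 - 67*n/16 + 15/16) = 16*(n^2 + 6*n - 7)/(16*n^2 - 24*n + 5)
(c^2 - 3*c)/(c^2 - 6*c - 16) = c*(3 - c)/(-c^2 + 6*c + 16)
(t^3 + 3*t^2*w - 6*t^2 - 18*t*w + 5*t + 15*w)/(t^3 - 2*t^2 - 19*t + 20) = (t + 3*w)/(t + 4)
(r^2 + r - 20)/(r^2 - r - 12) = (r + 5)/(r + 3)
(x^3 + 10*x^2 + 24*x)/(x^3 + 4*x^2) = (x + 6)/x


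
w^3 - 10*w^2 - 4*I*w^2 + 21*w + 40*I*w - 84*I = (w - 7)*(w - 3)*(w - 4*I)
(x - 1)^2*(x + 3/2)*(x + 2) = x^4 + 3*x^3/2 - 3*x^2 - 5*x/2 + 3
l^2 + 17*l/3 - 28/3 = (l - 4/3)*(l + 7)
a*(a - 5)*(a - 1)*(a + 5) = a^4 - a^3 - 25*a^2 + 25*a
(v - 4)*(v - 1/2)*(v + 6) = v^3 + 3*v^2/2 - 25*v + 12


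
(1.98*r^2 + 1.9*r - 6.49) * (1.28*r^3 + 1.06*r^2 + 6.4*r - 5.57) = 2.5344*r^5 + 4.5308*r^4 + 6.3788*r^3 - 5.748*r^2 - 52.119*r + 36.1493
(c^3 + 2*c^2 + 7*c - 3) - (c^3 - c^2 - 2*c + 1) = 3*c^2 + 9*c - 4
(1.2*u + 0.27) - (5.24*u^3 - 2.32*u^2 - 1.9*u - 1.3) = -5.24*u^3 + 2.32*u^2 + 3.1*u + 1.57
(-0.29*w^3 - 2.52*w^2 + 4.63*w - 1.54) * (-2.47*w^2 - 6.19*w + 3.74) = 0.7163*w^5 + 8.0195*w^4 + 3.0781*w^3 - 34.2807*w^2 + 26.8488*w - 5.7596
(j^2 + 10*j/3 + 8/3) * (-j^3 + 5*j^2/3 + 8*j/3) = -j^5 - 5*j^4/3 + 50*j^3/9 + 40*j^2/3 + 64*j/9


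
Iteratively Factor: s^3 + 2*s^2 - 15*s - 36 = (s - 4)*(s^2 + 6*s + 9) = (s - 4)*(s + 3)*(s + 3)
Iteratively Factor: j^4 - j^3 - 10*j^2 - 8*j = (j - 4)*(j^3 + 3*j^2 + 2*j) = j*(j - 4)*(j^2 + 3*j + 2) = j*(j - 4)*(j + 2)*(j + 1)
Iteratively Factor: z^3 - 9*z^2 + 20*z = (z - 4)*(z^2 - 5*z) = z*(z - 4)*(z - 5)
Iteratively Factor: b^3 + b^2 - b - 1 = (b - 1)*(b^2 + 2*b + 1) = (b - 1)*(b + 1)*(b + 1)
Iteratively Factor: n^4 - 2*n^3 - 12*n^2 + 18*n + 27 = (n - 3)*(n^3 + n^2 - 9*n - 9) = (n - 3)*(n + 3)*(n^2 - 2*n - 3) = (n - 3)^2*(n + 3)*(n + 1)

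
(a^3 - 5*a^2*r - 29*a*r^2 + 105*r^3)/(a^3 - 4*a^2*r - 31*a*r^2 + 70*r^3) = (-a + 3*r)/(-a + 2*r)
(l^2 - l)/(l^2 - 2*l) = (l - 1)/(l - 2)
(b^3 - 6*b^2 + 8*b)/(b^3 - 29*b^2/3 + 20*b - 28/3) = 3*b*(b - 4)/(3*b^2 - 23*b + 14)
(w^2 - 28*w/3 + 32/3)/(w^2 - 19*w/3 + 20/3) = (w - 8)/(w - 5)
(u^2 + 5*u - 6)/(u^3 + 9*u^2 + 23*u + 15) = (u^2 + 5*u - 6)/(u^3 + 9*u^2 + 23*u + 15)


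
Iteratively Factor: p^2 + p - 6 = (p + 3)*(p - 2)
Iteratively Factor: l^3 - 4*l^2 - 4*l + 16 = (l - 2)*(l^2 - 2*l - 8) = (l - 2)*(l + 2)*(l - 4)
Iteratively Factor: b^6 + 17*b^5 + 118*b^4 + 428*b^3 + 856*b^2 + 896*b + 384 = (b + 2)*(b^5 + 15*b^4 + 88*b^3 + 252*b^2 + 352*b + 192) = (b + 2)*(b + 3)*(b^4 + 12*b^3 + 52*b^2 + 96*b + 64) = (b + 2)^2*(b + 3)*(b^3 + 10*b^2 + 32*b + 32) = (b + 2)^2*(b + 3)*(b + 4)*(b^2 + 6*b + 8) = (b + 2)^2*(b + 3)*(b + 4)^2*(b + 2)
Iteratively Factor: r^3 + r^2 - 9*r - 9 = (r - 3)*(r^2 + 4*r + 3) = (r - 3)*(r + 1)*(r + 3)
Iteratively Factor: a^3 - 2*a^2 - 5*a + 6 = (a + 2)*(a^2 - 4*a + 3) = (a - 1)*(a + 2)*(a - 3)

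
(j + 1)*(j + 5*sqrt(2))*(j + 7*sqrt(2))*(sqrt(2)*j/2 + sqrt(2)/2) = sqrt(2)*j^4/2 + sqrt(2)*j^3 + 12*j^3 + 24*j^2 + 71*sqrt(2)*j^2/2 + 12*j + 70*sqrt(2)*j + 35*sqrt(2)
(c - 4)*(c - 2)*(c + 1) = c^3 - 5*c^2 + 2*c + 8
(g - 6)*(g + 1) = g^2 - 5*g - 6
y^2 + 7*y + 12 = (y + 3)*(y + 4)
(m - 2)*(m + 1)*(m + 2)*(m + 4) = m^4 + 5*m^3 - 20*m - 16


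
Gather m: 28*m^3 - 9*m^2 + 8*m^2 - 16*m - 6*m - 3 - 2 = 28*m^3 - m^2 - 22*m - 5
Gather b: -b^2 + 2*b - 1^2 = -b^2 + 2*b - 1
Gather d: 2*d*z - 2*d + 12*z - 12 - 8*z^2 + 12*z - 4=d*(2*z - 2) - 8*z^2 + 24*z - 16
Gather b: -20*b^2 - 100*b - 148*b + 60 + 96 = -20*b^2 - 248*b + 156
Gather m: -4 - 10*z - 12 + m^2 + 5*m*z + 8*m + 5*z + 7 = m^2 + m*(5*z + 8) - 5*z - 9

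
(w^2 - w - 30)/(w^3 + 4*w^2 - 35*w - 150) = 1/(w + 5)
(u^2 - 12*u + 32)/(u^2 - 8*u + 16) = (u - 8)/(u - 4)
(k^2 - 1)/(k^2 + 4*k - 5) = (k + 1)/(k + 5)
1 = 1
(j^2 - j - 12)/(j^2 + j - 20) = (j + 3)/(j + 5)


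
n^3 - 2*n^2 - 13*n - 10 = (n - 5)*(n + 1)*(n + 2)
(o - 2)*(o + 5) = o^2 + 3*o - 10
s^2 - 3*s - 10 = (s - 5)*(s + 2)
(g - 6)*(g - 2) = g^2 - 8*g + 12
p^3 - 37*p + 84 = (p - 4)*(p - 3)*(p + 7)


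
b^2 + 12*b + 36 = (b + 6)^2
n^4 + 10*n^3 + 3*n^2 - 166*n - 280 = (n - 4)*(n + 2)*(n + 5)*(n + 7)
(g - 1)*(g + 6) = g^2 + 5*g - 6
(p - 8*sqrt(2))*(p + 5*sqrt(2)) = p^2 - 3*sqrt(2)*p - 80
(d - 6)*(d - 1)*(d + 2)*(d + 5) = d^4 - 33*d^2 - 28*d + 60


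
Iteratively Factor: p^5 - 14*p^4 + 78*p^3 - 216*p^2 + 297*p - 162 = (p - 2)*(p^4 - 12*p^3 + 54*p^2 - 108*p + 81) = (p - 3)*(p - 2)*(p^3 - 9*p^2 + 27*p - 27) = (p - 3)^2*(p - 2)*(p^2 - 6*p + 9) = (p - 3)^3*(p - 2)*(p - 3)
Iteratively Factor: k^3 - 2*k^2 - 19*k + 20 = (k + 4)*(k^2 - 6*k + 5) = (k - 1)*(k + 4)*(k - 5)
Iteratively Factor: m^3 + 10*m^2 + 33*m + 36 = (m + 3)*(m^2 + 7*m + 12) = (m + 3)^2*(m + 4)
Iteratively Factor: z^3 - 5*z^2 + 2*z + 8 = (z + 1)*(z^2 - 6*z + 8) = (z - 4)*(z + 1)*(z - 2)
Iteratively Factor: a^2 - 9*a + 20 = (a - 4)*(a - 5)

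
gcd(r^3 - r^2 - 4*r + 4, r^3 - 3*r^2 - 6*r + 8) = r^2 + r - 2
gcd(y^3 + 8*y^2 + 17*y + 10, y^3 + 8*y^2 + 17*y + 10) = y^3 + 8*y^2 + 17*y + 10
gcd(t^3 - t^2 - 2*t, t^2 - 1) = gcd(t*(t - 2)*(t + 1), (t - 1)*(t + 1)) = t + 1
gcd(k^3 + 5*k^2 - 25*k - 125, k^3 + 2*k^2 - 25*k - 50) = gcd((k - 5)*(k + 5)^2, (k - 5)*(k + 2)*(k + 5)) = k^2 - 25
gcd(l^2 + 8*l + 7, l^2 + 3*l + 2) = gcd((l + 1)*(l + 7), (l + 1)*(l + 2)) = l + 1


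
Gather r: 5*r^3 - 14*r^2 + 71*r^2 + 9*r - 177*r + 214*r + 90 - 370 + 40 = 5*r^3 + 57*r^2 + 46*r - 240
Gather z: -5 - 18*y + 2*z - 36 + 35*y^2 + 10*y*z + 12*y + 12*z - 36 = 35*y^2 - 6*y + z*(10*y + 14) - 77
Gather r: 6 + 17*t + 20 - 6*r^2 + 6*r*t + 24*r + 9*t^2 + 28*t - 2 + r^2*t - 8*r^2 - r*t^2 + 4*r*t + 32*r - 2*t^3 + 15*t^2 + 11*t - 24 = r^2*(t - 14) + r*(-t^2 + 10*t + 56) - 2*t^3 + 24*t^2 + 56*t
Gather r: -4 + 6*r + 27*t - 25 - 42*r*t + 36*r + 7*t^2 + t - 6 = r*(42 - 42*t) + 7*t^2 + 28*t - 35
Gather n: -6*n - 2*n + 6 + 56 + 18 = 80 - 8*n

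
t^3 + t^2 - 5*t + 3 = (t - 1)^2*(t + 3)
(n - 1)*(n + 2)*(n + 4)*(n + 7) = n^4 + 12*n^3 + 37*n^2 + 6*n - 56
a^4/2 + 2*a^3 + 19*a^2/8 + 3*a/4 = a*(a/2 + 1)*(a + 1/2)*(a + 3/2)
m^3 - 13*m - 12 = (m - 4)*(m + 1)*(m + 3)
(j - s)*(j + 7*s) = j^2 + 6*j*s - 7*s^2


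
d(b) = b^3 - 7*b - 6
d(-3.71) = -31.09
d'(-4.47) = 52.94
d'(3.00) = 20.00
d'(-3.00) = 20.00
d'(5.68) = 89.79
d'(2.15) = 6.87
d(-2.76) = -7.70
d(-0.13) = -5.09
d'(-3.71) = 34.29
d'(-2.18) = 7.26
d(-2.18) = -1.10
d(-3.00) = -12.00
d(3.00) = 0.00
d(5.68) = 137.49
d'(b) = 3*b^2 - 7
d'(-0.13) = -6.95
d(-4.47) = -64.02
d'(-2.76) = 15.85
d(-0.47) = -2.81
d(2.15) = -11.11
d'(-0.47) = -6.34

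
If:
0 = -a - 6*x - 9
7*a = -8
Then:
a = -8/7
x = -55/42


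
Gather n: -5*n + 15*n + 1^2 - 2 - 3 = 10*n - 4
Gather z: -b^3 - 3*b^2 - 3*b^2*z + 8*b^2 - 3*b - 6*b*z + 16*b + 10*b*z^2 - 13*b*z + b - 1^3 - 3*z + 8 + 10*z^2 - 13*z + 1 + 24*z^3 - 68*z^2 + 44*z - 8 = -b^3 + 5*b^2 + 14*b + 24*z^3 + z^2*(10*b - 58) + z*(-3*b^2 - 19*b + 28)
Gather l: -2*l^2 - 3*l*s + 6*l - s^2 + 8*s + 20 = -2*l^2 + l*(6 - 3*s) - s^2 + 8*s + 20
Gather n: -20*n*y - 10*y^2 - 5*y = -20*n*y - 10*y^2 - 5*y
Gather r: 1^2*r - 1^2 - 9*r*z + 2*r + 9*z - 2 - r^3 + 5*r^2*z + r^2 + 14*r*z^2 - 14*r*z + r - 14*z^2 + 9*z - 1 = -r^3 + r^2*(5*z + 1) + r*(14*z^2 - 23*z + 4) - 14*z^2 + 18*z - 4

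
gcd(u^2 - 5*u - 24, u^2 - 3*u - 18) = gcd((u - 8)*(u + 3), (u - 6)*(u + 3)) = u + 3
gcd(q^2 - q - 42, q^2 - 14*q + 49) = q - 7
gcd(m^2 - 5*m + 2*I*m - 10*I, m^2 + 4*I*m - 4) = m + 2*I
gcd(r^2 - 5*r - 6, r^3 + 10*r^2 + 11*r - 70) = 1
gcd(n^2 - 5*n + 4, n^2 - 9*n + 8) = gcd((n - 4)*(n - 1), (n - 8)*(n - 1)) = n - 1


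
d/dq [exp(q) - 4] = exp(q)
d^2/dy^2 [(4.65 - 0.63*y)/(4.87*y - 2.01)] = 208.233408/(4.87*y - 2.01)^3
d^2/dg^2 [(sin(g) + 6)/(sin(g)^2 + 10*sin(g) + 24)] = (4*sin(g) + cos(g)^2 + 1)/(sin(g) + 4)^3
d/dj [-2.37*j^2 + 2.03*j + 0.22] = 2.03 - 4.74*j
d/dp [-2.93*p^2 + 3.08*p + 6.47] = 3.08 - 5.86*p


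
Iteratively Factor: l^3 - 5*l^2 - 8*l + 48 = (l + 3)*(l^2 - 8*l + 16) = (l - 4)*(l + 3)*(l - 4)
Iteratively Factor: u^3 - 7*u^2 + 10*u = (u)*(u^2 - 7*u + 10) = u*(u - 2)*(u - 5)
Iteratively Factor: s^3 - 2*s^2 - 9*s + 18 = (s - 3)*(s^2 + s - 6) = (s - 3)*(s + 3)*(s - 2)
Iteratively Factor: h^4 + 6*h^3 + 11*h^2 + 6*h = (h + 1)*(h^3 + 5*h^2 + 6*h) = (h + 1)*(h + 3)*(h^2 + 2*h) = h*(h + 1)*(h + 3)*(h + 2)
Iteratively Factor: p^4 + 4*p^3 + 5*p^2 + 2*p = (p + 1)*(p^3 + 3*p^2 + 2*p) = (p + 1)^2*(p^2 + 2*p) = (p + 1)^2*(p + 2)*(p)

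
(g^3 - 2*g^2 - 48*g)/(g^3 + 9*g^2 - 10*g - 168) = g*(g - 8)/(g^2 + 3*g - 28)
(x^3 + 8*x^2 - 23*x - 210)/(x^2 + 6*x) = x + 2 - 35/x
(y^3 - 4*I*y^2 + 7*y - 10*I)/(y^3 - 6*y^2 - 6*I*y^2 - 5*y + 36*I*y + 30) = (y + 2*I)/(y - 6)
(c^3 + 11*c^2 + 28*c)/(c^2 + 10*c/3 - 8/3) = 3*c*(c + 7)/(3*c - 2)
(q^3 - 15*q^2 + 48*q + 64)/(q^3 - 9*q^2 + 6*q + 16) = (q - 8)/(q - 2)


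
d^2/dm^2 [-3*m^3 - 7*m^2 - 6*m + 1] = -18*m - 14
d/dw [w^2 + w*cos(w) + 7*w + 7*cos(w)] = -w*sin(w) + 2*w - 7*sin(w) + cos(w) + 7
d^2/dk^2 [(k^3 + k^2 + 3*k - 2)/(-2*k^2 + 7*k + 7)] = 2*(-89*k^3 - 165*k^2 - 357*k + 224)/(8*k^6 - 84*k^5 + 210*k^4 + 245*k^3 - 735*k^2 - 1029*k - 343)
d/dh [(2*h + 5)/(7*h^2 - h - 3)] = (14*h^2 - 2*h - (2*h + 5)*(14*h - 1) - 6)/(-7*h^2 + h + 3)^2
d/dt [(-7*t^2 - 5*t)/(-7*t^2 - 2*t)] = -21/(49*t^2 + 28*t + 4)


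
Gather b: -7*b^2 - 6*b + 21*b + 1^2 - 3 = -7*b^2 + 15*b - 2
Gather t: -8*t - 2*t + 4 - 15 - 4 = -10*t - 15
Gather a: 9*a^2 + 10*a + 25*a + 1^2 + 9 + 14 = 9*a^2 + 35*a + 24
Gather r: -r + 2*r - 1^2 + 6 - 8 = r - 3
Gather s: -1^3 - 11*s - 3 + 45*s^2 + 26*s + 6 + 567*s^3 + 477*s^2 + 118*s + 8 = 567*s^3 + 522*s^2 + 133*s + 10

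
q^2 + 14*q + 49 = (q + 7)^2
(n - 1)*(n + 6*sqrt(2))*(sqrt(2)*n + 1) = sqrt(2)*n^3 - sqrt(2)*n^2 + 13*n^2 - 13*n + 6*sqrt(2)*n - 6*sqrt(2)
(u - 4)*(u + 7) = u^2 + 3*u - 28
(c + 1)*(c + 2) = c^2 + 3*c + 2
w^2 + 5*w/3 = w*(w + 5/3)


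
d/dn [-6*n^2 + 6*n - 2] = 6 - 12*n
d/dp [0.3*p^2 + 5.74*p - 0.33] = 0.6*p + 5.74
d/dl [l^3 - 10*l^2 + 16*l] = 3*l^2 - 20*l + 16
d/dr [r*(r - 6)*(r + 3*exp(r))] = 3*r^2*exp(r) + 3*r^2 - 12*r*exp(r) - 12*r - 18*exp(r)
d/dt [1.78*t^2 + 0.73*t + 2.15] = 3.56*t + 0.73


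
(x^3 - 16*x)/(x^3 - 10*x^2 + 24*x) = (x + 4)/(x - 6)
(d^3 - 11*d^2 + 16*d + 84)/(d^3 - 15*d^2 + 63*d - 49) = (d^2 - 4*d - 12)/(d^2 - 8*d + 7)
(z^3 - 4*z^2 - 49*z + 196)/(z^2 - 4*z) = z - 49/z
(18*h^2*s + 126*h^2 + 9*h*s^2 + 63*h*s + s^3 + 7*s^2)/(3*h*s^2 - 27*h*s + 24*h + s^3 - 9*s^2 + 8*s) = (6*h*s + 42*h + s^2 + 7*s)/(s^2 - 9*s + 8)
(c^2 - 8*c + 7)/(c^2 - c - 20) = (-c^2 + 8*c - 7)/(-c^2 + c + 20)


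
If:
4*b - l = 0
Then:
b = l/4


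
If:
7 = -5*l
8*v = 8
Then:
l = -7/5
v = 1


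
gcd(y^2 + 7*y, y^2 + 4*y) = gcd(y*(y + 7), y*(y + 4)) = y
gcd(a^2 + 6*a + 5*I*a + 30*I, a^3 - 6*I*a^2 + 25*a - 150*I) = a + 5*I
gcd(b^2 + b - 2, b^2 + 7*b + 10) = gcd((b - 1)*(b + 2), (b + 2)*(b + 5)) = b + 2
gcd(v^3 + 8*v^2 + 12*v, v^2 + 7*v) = v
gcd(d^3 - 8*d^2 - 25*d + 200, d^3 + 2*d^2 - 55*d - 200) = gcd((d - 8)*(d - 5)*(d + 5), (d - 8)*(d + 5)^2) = d^2 - 3*d - 40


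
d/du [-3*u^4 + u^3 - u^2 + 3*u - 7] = -12*u^3 + 3*u^2 - 2*u + 3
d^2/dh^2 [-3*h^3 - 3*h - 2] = -18*h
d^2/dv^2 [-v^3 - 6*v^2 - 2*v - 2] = -6*v - 12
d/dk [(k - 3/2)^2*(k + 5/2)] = 3*k^2 - k - 21/4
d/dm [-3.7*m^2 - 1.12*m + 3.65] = -7.4*m - 1.12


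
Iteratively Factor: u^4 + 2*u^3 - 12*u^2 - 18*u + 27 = (u - 1)*(u^3 + 3*u^2 - 9*u - 27) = (u - 3)*(u - 1)*(u^2 + 6*u + 9) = (u - 3)*(u - 1)*(u + 3)*(u + 3)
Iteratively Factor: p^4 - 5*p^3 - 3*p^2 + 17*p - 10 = (p - 1)*(p^3 - 4*p^2 - 7*p + 10) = (p - 1)*(p + 2)*(p^2 - 6*p + 5) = (p - 5)*(p - 1)*(p + 2)*(p - 1)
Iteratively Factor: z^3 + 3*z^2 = (z)*(z^2 + 3*z) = z^2*(z + 3)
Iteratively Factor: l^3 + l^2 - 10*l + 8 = (l - 1)*(l^2 + 2*l - 8) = (l - 1)*(l + 4)*(l - 2)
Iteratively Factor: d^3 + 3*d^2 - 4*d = (d)*(d^2 + 3*d - 4) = d*(d - 1)*(d + 4)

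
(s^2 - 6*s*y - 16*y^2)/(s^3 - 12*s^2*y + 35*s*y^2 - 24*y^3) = (s + 2*y)/(s^2 - 4*s*y + 3*y^2)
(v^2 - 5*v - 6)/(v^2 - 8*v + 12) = (v + 1)/(v - 2)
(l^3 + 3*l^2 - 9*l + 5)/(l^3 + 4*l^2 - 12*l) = (l^3 + 3*l^2 - 9*l + 5)/(l*(l^2 + 4*l - 12))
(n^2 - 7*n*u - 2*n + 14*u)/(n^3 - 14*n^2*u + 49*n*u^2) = (2 - n)/(n*(-n + 7*u))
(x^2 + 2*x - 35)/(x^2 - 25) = (x + 7)/(x + 5)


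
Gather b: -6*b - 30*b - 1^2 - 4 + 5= -36*b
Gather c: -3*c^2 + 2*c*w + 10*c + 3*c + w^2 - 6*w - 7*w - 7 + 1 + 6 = -3*c^2 + c*(2*w + 13) + w^2 - 13*w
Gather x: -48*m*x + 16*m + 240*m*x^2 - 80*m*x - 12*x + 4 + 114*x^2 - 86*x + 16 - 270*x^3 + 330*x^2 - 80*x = 16*m - 270*x^3 + x^2*(240*m + 444) + x*(-128*m - 178) + 20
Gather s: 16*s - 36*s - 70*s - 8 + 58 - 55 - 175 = -90*s - 180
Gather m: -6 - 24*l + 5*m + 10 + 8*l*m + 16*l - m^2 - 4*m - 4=-8*l - m^2 + m*(8*l + 1)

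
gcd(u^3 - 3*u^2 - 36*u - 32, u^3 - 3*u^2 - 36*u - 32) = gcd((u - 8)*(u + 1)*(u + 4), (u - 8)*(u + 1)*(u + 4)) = u^3 - 3*u^2 - 36*u - 32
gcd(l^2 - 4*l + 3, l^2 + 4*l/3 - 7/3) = l - 1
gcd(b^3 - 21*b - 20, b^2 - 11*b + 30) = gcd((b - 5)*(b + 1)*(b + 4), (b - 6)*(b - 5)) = b - 5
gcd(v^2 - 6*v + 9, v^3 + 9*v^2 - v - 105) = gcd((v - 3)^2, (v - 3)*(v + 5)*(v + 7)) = v - 3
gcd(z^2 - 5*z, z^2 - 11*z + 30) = z - 5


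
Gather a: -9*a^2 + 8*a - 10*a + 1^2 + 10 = -9*a^2 - 2*a + 11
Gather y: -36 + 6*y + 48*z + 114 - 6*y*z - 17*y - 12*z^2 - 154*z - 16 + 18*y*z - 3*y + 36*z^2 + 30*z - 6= y*(12*z - 14) + 24*z^2 - 76*z + 56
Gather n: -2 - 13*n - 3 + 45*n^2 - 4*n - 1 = 45*n^2 - 17*n - 6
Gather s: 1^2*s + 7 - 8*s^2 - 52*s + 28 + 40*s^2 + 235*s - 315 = 32*s^2 + 184*s - 280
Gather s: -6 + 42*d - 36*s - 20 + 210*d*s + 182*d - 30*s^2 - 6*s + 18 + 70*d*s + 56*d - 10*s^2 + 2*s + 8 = 280*d - 40*s^2 + s*(280*d - 40)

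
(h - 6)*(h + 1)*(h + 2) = h^3 - 3*h^2 - 16*h - 12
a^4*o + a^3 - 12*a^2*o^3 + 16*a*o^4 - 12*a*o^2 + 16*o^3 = (a - 2*o)^2*(a + 4*o)*(a*o + 1)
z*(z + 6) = z^2 + 6*z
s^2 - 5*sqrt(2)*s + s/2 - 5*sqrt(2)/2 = (s + 1/2)*(s - 5*sqrt(2))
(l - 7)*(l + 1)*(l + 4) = l^3 - 2*l^2 - 31*l - 28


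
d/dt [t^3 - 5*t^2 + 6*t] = 3*t^2 - 10*t + 6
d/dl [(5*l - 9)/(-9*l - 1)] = -86/(9*l + 1)^2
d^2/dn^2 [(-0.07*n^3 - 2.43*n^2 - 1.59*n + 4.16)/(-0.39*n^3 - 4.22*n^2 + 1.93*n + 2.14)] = (-5.55111512312578e-17*n^7 + 0.508794000000002*n^6 + 1.767168*n^5 + 19.78353*n^4 + 19.241496*n^3 - 276.382356*n^2 + 270.534864*n - 97.004604)/(0.059319*n^9 + 1.925586*n^8 + 19.955169*n^7 + 55.116602*n^6 - 119.884575*n^5 - 57.508026*n^4 + 102.745739*n^3 + 34.063878*n^2 - 26.515884*n - 9.800344)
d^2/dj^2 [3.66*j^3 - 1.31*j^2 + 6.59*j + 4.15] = 21.96*j - 2.62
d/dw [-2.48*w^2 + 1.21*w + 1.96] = 1.21 - 4.96*w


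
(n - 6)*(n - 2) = n^2 - 8*n + 12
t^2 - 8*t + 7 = (t - 7)*(t - 1)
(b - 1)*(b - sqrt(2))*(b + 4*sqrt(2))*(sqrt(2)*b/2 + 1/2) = sqrt(2)*b^4/2 - sqrt(2)*b^3/2 + 7*b^3/2 - 5*sqrt(2)*b^2/2 - 7*b^2/2 - 4*b + 5*sqrt(2)*b/2 + 4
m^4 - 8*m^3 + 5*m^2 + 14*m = m*(m - 7)*(m - 2)*(m + 1)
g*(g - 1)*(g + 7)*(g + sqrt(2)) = g^4 + sqrt(2)*g^3 + 6*g^3 - 7*g^2 + 6*sqrt(2)*g^2 - 7*sqrt(2)*g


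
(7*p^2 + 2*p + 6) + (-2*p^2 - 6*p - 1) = 5*p^2 - 4*p + 5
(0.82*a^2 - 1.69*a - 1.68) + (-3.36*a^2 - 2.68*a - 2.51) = -2.54*a^2 - 4.37*a - 4.19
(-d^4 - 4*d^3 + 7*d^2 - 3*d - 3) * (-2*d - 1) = 2*d^5 + 9*d^4 - 10*d^3 - d^2 + 9*d + 3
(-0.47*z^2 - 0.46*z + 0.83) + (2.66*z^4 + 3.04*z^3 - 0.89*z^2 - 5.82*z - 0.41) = 2.66*z^4 + 3.04*z^3 - 1.36*z^2 - 6.28*z + 0.42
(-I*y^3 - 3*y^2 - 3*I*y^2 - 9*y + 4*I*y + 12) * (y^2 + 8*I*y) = -I*y^5 + 5*y^4 - 3*I*y^4 + 15*y^3 - 20*I*y^3 - 20*y^2 - 72*I*y^2 + 96*I*y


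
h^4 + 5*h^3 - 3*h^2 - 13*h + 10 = (h - 1)^2*(h + 2)*(h + 5)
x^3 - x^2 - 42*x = x*(x - 7)*(x + 6)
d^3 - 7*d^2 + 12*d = d*(d - 4)*(d - 3)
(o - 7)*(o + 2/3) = o^2 - 19*o/3 - 14/3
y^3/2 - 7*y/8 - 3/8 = (y/2 + 1/4)*(y - 3/2)*(y + 1)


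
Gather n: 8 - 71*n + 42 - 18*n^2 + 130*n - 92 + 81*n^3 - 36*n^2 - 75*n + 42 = 81*n^3 - 54*n^2 - 16*n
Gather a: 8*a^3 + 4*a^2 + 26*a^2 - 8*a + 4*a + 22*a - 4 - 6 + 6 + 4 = 8*a^3 + 30*a^2 + 18*a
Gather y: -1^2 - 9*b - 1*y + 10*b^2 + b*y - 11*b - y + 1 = 10*b^2 - 20*b + y*(b - 2)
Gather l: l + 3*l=4*l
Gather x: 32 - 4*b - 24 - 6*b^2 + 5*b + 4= -6*b^2 + b + 12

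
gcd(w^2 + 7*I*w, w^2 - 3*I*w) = w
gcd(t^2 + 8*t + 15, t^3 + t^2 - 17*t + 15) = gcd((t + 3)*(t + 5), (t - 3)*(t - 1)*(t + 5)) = t + 5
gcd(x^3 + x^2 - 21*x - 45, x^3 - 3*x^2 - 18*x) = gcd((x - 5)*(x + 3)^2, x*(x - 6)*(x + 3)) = x + 3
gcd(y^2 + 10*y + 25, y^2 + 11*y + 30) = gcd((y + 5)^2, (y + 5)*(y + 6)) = y + 5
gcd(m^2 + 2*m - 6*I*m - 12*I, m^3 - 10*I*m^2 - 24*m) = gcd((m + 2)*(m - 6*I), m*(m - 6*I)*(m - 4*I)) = m - 6*I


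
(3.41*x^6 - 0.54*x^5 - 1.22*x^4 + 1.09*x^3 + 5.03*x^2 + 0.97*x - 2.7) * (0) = 0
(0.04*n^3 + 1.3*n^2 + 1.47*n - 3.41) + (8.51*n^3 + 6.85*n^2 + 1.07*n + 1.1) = 8.55*n^3 + 8.15*n^2 + 2.54*n - 2.31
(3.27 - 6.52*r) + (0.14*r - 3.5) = -6.38*r - 0.23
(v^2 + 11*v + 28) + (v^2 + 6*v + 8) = 2*v^2 + 17*v + 36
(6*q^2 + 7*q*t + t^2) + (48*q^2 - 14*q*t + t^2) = 54*q^2 - 7*q*t + 2*t^2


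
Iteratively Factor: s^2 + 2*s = (s + 2)*(s)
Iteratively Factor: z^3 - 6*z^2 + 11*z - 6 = (z - 1)*(z^2 - 5*z + 6) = (z - 2)*(z - 1)*(z - 3)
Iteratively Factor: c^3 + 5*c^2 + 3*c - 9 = (c - 1)*(c^2 + 6*c + 9) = (c - 1)*(c + 3)*(c + 3)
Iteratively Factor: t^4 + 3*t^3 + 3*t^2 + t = (t)*(t^3 + 3*t^2 + 3*t + 1) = t*(t + 1)*(t^2 + 2*t + 1) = t*(t + 1)^2*(t + 1)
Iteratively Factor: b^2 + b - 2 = (b - 1)*(b + 2)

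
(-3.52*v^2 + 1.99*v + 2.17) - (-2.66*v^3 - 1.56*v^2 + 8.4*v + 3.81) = 2.66*v^3 - 1.96*v^2 - 6.41*v - 1.64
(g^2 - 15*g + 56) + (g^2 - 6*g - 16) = 2*g^2 - 21*g + 40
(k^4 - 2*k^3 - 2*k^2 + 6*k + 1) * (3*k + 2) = 3*k^5 - 4*k^4 - 10*k^3 + 14*k^2 + 15*k + 2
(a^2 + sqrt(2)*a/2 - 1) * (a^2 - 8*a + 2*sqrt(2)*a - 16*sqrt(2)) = a^4 - 8*a^3 + 5*sqrt(2)*a^3/2 - 20*sqrt(2)*a^2 + a^2 - 8*a - 2*sqrt(2)*a + 16*sqrt(2)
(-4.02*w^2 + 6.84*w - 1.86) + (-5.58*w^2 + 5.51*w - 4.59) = -9.6*w^2 + 12.35*w - 6.45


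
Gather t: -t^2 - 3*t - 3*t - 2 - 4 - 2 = -t^2 - 6*t - 8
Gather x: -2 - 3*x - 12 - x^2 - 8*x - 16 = -x^2 - 11*x - 30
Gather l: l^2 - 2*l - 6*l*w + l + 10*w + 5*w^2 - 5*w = l^2 + l*(-6*w - 1) + 5*w^2 + 5*w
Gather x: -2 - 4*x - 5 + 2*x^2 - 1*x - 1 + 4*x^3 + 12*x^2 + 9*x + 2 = 4*x^3 + 14*x^2 + 4*x - 6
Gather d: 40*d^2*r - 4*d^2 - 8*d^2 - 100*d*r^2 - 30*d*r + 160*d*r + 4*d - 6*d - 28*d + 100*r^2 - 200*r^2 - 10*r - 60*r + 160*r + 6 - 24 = d^2*(40*r - 12) + d*(-100*r^2 + 130*r - 30) - 100*r^2 + 90*r - 18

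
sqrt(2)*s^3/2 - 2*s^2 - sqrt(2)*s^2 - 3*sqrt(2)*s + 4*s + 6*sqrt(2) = (s - 2)*(s - 3*sqrt(2))*(sqrt(2)*s/2 + 1)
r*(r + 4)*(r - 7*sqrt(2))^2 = r^4 - 14*sqrt(2)*r^3 + 4*r^3 - 56*sqrt(2)*r^2 + 98*r^2 + 392*r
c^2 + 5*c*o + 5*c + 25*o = (c + 5)*(c + 5*o)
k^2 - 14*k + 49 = (k - 7)^2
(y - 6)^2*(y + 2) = y^3 - 10*y^2 + 12*y + 72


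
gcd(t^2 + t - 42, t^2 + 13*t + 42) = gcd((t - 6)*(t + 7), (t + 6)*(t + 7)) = t + 7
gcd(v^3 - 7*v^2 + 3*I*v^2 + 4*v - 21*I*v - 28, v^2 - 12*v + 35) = v - 7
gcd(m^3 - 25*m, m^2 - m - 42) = 1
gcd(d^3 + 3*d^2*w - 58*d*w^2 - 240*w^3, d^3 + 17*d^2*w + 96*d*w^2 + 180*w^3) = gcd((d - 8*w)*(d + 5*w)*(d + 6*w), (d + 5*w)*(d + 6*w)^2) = d^2 + 11*d*w + 30*w^2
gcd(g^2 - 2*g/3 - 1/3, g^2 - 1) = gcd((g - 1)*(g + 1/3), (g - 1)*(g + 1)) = g - 1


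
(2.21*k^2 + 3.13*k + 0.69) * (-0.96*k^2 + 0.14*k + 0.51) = -2.1216*k^4 - 2.6954*k^3 + 0.9029*k^2 + 1.6929*k + 0.3519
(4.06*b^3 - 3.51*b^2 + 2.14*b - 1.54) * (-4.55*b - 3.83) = -18.473*b^4 + 0.420699999999998*b^3 + 3.7063*b^2 - 1.1892*b + 5.8982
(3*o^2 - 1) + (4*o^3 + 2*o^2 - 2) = 4*o^3 + 5*o^2 - 3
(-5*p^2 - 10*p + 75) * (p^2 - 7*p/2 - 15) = -5*p^4 + 15*p^3/2 + 185*p^2 - 225*p/2 - 1125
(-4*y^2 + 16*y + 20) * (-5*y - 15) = 20*y^3 - 20*y^2 - 340*y - 300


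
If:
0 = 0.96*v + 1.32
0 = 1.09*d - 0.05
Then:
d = 0.05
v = -1.38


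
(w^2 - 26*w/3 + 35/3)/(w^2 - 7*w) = (w - 5/3)/w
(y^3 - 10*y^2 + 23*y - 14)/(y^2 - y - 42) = (y^2 - 3*y + 2)/(y + 6)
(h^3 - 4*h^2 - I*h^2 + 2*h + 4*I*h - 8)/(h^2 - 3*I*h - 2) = (h^2 + h*(-4 + I) - 4*I)/(h - I)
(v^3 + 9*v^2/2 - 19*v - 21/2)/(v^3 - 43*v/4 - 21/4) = 2*(v^2 + 4*v - 21)/(2*v^2 - v - 21)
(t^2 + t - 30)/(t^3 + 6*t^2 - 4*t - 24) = (t - 5)/(t^2 - 4)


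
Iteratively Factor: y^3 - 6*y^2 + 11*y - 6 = (y - 1)*(y^2 - 5*y + 6) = (y - 2)*(y - 1)*(y - 3)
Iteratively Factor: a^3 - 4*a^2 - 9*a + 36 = (a - 3)*(a^2 - a - 12) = (a - 4)*(a - 3)*(a + 3)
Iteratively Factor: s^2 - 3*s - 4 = (s + 1)*(s - 4)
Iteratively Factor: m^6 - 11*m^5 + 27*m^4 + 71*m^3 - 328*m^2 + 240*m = (m - 4)*(m^5 - 7*m^4 - m^3 + 67*m^2 - 60*m) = (m - 4)*(m + 3)*(m^4 - 10*m^3 + 29*m^2 - 20*m) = (m - 4)^2*(m + 3)*(m^3 - 6*m^2 + 5*m) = (m - 5)*(m - 4)^2*(m + 3)*(m^2 - m) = (m - 5)*(m - 4)^2*(m - 1)*(m + 3)*(m)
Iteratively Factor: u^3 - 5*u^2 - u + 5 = (u + 1)*(u^2 - 6*u + 5) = (u - 1)*(u + 1)*(u - 5)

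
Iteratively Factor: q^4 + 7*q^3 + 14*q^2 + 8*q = (q)*(q^3 + 7*q^2 + 14*q + 8) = q*(q + 1)*(q^2 + 6*q + 8) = q*(q + 1)*(q + 2)*(q + 4)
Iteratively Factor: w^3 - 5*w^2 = (w)*(w^2 - 5*w) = w^2*(w - 5)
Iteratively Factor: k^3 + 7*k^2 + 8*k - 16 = (k - 1)*(k^2 + 8*k + 16) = (k - 1)*(k + 4)*(k + 4)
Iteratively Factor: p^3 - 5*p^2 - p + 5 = (p - 5)*(p^2 - 1) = (p - 5)*(p + 1)*(p - 1)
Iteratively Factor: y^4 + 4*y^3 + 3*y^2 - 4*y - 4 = (y - 1)*(y^3 + 5*y^2 + 8*y + 4) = (y - 1)*(y + 2)*(y^2 + 3*y + 2) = (y - 1)*(y + 1)*(y + 2)*(y + 2)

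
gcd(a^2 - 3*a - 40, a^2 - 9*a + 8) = a - 8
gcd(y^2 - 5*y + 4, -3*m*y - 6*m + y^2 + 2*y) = 1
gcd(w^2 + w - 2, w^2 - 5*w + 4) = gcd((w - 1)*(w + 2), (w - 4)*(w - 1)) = w - 1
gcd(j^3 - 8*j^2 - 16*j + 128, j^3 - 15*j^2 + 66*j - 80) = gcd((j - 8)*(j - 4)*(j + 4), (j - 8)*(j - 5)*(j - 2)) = j - 8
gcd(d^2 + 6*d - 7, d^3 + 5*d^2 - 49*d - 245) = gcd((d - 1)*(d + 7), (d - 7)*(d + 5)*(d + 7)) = d + 7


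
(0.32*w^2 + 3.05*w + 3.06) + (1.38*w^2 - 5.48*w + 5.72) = 1.7*w^2 - 2.43*w + 8.78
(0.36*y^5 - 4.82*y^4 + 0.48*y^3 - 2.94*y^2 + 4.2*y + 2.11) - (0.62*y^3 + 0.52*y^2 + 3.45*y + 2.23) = 0.36*y^5 - 4.82*y^4 - 0.14*y^3 - 3.46*y^2 + 0.75*y - 0.12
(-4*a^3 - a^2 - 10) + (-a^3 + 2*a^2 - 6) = -5*a^3 + a^2 - 16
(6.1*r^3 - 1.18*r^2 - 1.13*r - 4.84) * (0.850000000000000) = 5.185*r^3 - 1.003*r^2 - 0.9605*r - 4.114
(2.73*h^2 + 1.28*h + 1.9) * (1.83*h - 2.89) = 4.9959*h^3 - 5.5473*h^2 - 0.2222*h - 5.491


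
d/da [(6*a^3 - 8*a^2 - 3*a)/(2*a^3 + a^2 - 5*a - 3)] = (22*a^4 - 48*a^3 - 11*a^2 + 48*a + 9)/(4*a^6 + 4*a^5 - 19*a^4 - 22*a^3 + 19*a^2 + 30*a + 9)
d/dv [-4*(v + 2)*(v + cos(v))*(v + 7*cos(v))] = 4*(v + 2)*(v + cos(v))*(7*sin(v) - 1) + 4*(v + 2)*(v + 7*cos(v))*(sin(v) - 1) - 4*(v + cos(v))*(v + 7*cos(v))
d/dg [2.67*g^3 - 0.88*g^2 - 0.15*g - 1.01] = 8.01*g^2 - 1.76*g - 0.15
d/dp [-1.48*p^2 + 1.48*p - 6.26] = 1.48 - 2.96*p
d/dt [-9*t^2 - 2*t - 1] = -18*t - 2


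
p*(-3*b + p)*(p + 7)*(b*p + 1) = -3*b^2*p^3 - 21*b^2*p^2 + b*p^4 + 7*b*p^3 - 3*b*p^2 - 21*b*p + p^3 + 7*p^2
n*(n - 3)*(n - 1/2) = n^3 - 7*n^2/2 + 3*n/2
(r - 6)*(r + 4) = r^2 - 2*r - 24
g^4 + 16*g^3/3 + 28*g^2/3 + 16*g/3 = g*(g + 4/3)*(g + 2)^2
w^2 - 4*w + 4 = (w - 2)^2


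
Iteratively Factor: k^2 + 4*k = (k)*(k + 4)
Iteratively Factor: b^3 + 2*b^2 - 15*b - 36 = (b + 3)*(b^2 - b - 12) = (b + 3)^2*(b - 4)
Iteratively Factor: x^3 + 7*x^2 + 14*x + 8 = (x + 1)*(x^2 + 6*x + 8) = (x + 1)*(x + 4)*(x + 2)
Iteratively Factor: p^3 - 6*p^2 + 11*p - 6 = (p - 1)*(p^2 - 5*p + 6) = (p - 2)*(p - 1)*(p - 3)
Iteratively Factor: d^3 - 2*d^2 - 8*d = (d)*(d^2 - 2*d - 8) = d*(d + 2)*(d - 4)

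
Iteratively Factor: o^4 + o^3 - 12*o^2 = (o + 4)*(o^3 - 3*o^2) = o*(o + 4)*(o^2 - 3*o) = o*(o - 3)*(o + 4)*(o)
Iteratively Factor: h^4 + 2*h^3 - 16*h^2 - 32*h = (h + 2)*(h^3 - 16*h) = h*(h + 2)*(h^2 - 16) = h*(h + 2)*(h + 4)*(h - 4)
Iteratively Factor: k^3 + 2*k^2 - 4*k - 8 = (k - 2)*(k^2 + 4*k + 4) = (k - 2)*(k + 2)*(k + 2)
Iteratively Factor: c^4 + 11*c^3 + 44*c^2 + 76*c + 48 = (c + 2)*(c^3 + 9*c^2 + 26*c + 24) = (c + 2)^2*(c^2 + 7*c + 12) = (c + 2)^2*(c + 3)*(c + 4)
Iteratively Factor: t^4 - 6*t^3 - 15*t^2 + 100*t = (t)*(t^3 - 6*t^2 - 15*t + 100) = t*(t + 4)*(t^2 - 10*t + 25) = t*(t - 5)*(t + 4)*(t - 5)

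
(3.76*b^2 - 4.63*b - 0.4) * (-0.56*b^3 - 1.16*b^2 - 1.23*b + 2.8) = -2.1056*b^5 - 1.7688*b^4 + 0.97*b^3 + 16.6869*b^2 - 12.472*b - 1.12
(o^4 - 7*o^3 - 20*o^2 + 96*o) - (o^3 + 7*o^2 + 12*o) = o^4 - 8*o^3 - 27*o^2 + 84*o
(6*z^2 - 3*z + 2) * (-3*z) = -18*z^3 + 9*z^2 - 6*z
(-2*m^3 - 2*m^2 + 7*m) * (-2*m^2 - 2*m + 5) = 4*m^5 + 8*m^4 - 20*m^3 - 24*m^2 + 35*m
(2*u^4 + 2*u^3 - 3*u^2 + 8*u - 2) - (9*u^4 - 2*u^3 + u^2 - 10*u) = -7*u^4 + 4*u^3 - 4*u^2 + 18*u - 2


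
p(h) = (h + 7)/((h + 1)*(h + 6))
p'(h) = 1/((h + 1)*(h + 6)) - (h + 7)/((h + 1)*(h + 6)^2) - (h + 7)/((h + 1)^2*(h + 6))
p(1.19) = 0.52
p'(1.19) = -0.25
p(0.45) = 0.80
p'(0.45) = -0.57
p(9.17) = 0.10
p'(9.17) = -0.01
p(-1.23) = -5.26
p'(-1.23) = -22.68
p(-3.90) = -0.51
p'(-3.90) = -0.10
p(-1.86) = -1.44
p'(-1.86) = -1.61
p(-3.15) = -0.63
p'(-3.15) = -0.23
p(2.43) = 0.33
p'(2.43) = -0.10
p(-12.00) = -0.08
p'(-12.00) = 0.00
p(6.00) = 0.15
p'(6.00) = -0.02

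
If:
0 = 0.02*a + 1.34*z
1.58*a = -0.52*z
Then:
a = 0.00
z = 0.00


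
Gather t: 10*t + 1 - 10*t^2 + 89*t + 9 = -10*t^2 + 99*t + 10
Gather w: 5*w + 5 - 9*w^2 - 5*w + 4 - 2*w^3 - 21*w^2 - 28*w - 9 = -2*w^3 - 30*w^2 - 28*w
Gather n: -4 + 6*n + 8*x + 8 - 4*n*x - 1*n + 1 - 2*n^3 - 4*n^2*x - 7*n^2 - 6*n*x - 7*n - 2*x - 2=-2*n^3 + n^2*(-4*x - 7) + n*(-10*x - 2) + 6*x + 3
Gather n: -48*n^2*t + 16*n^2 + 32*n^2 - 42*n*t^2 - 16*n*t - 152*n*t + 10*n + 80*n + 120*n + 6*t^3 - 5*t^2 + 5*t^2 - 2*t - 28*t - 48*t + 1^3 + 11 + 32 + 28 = n^2*(48 - 48*t) + n*(-42*t^2 - 168*t + 210) + 6*t^3 - 78*t + 72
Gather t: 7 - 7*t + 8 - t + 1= 16 - 8*t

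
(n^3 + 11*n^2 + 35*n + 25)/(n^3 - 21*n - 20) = (n^2 + 10*n + 25)/(n^2 - n - 20)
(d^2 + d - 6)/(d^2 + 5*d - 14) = (d + 3)/(d + 7)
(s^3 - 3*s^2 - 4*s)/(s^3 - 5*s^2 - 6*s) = (s - 4)/(s - 6)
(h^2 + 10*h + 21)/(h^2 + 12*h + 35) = (h + 3)/(h + 5)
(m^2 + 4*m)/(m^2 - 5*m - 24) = m*(m + 4)/(m^2 - 5*m - 24)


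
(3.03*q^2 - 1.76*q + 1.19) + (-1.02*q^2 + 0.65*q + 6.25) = 2.01*q^2 - 1.11*q + 7.44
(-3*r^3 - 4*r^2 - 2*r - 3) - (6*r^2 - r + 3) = -3*r^3 - 10*r^2 - r - 6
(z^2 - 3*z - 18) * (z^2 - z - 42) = z^4 - 4*z^3 - 57*z^2 + 144*z + 756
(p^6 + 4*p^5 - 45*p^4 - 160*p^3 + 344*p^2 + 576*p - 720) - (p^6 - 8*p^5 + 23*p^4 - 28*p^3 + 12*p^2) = 12*p^5 - 68*p^4 - 132*p^3 + 332*p^2 + 576*p - 720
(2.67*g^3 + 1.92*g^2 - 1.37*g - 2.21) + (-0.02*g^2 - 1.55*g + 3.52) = 2.67*g^3 + 1.9*g^2 - 2.92*g + 1.31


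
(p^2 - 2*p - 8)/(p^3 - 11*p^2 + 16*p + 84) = (p - 4)/(p^2 - 13*p + 42)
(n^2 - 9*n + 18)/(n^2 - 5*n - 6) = (n - 3)/(n + 1)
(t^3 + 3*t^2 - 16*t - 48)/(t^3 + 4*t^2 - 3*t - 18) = (t^2 - 16)/(t^2 + t - 6)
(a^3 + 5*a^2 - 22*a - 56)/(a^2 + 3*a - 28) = a + 2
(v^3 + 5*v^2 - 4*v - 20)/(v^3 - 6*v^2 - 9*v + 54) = (v^3 + 5*v^2 - 4*v - 20)/(v^3 - 6*v^2 - 9*v + 54)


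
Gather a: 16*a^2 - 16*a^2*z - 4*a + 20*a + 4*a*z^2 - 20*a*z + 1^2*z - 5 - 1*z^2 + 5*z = a^2*(16 - 16*z) + a*(4*z^2 - 20*z + 16) - z^2 + 6*z - 5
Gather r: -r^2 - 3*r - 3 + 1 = -r^2 - 3*r - 2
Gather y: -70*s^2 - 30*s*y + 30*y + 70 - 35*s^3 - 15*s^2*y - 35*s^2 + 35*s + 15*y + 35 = -35*s^3 - 105*s^2 + 35*s + y*(-15*s^2 - 30*s + 45) + 105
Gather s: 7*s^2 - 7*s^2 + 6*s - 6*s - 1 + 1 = 0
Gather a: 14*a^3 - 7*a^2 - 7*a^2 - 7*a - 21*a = 14*a^3 - 14*a^2 - 28*a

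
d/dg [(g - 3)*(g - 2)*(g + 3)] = 3*g^2 - 4*g - 9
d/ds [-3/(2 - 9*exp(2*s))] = -54*exp(2*s)/(9*exp(2*s) - 2)^2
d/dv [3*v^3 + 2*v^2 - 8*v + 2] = 9*v^2 + 4*v - 8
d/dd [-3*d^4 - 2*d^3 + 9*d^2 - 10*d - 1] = -12*d^3 - 6*d^2 + 18*d - 10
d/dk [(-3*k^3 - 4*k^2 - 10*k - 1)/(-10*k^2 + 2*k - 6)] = (15*k^4 - 6*k^3 - 27*k^2 + 14*k + 31)/(2*(25*k^4 - 10*k^3 + 31*k^2 - 6*k + 9))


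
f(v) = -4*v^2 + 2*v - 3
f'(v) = 2 - 8*v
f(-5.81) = -149.64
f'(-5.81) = 48.48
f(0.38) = -2.82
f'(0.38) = -1.04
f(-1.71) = -18.12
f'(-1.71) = 15.68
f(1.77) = -11.99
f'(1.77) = -12.16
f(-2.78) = -39.47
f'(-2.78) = 24.24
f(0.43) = -2.88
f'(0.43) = -1.44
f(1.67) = -10.82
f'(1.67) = -11.36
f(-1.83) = -20.06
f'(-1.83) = 16.64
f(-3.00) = -45.00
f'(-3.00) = 26.00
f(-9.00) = -345.00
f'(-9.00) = 74.00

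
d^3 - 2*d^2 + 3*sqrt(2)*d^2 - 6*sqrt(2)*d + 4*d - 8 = (d - 2)*(d + sqrt(2))*(d + 2*sqrt(2))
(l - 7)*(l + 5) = l^2 - 2*l - 35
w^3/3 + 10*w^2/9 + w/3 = w*(w/3 + 1)*(w + 1/3)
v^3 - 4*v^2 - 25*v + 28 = (v - 7)*(v - 1)*(v + 4)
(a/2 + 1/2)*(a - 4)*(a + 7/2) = a^3/2 + a^2/4 - 29*a/4 - 7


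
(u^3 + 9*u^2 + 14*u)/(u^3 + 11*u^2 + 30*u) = (u^2 + 9*u + 14)/(u^2 + 11*u + 30)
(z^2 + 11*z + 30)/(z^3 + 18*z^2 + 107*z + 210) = 1/(z + 7)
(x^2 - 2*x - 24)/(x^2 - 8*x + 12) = (x + 4)/(x - 2)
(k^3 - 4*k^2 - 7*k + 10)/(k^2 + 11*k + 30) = (k^3 - 4*k^2 - 7*k + 10)/(k^2 + 11*k + 30)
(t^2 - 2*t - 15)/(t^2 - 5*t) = (t + 3)/t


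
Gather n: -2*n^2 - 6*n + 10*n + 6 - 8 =-2*n^2 + 4*n - 2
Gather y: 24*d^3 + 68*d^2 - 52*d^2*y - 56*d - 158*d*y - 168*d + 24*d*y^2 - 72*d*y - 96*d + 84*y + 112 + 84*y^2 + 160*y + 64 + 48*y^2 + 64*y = 24*d^3 + 68*d^2 - 320*d + y^2*(24*d + 132) + y*(-52*d^2 - 230*d + 308) + 176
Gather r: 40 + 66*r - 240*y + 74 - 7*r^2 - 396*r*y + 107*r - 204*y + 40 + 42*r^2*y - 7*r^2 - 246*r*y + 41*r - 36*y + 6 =r^2*(42*y - 14) + r*(214 - 642*y) - 480*y + 160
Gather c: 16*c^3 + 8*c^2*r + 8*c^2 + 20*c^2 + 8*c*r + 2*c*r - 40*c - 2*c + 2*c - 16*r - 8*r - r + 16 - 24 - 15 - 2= 16*c^3 + c^2*(8*r + 28) + c*(10*r - 40) - 25*r - 25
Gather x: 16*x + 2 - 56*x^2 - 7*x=-56*x^2 + 9*x + 2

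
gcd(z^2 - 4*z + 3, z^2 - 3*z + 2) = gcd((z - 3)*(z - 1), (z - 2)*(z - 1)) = z - 1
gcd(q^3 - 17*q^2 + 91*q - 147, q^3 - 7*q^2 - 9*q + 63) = q^2 - 10*q + 21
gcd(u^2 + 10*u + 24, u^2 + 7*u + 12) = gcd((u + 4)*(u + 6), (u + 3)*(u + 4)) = u + 4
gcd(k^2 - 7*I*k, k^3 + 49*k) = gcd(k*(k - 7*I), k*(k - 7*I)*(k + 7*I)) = k^2 - 7*I*k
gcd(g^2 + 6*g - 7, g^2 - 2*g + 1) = g - 1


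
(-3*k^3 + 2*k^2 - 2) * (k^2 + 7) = -3*k^5 + 2*k^4 - 21*k^3 + 12*k^2 - 14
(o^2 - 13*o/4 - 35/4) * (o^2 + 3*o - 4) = o^4 - o^3/4 - 45*o^2/2 - 53*o/4 + 35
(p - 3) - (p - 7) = 4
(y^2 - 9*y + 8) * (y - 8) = y^3 - 17*y^2 + 80*y - 64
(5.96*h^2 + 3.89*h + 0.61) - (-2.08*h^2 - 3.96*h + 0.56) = 8.04*h^2 + 7.85*h + 0.0499999999999999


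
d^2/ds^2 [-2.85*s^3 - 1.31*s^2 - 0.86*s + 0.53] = -17.1*s - 2.62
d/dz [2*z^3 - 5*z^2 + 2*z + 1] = 6*z^2 - 10*z + 2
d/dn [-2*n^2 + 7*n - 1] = 7 - 4*n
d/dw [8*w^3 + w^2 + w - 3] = 24*w^2 + 2*w + 1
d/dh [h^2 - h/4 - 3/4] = 2*h - 1/4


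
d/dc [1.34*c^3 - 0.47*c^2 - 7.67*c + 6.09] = 4.02*c^2 - 0.94*c - 7.67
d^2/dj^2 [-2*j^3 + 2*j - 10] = -12*j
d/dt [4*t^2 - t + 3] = 8*t - 1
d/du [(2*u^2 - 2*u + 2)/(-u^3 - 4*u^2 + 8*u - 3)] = 2*(u^4 - 2*u^3 + 7*u^2 + 2*u - 5)/(u^6 + 8*u^5 - 58*u^3 + 88*u^2 - 48*u + 9)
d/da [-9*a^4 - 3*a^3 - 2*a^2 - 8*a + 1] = -36*a^3 - 9*a^2 - 4*a - 8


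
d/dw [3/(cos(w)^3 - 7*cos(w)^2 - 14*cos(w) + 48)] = 3*(3*cos(w)^2 - 14*cos(w) - 14)*sin(w)/(cos(w)^3 - 7*cos(w)^2 - 14*cos(w) + 48)^2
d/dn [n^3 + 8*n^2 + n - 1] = 3*n^2 + 16*n + 1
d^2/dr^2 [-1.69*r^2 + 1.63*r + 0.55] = -3.38000000000000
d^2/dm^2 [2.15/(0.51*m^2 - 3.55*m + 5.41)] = (-1.11843*m^2 + 7.78515*m + 2.15*(1.02*m - 3.55)*(2.04*m - 7.1) - 11.86413)/(0.51*m^2 - 3.55*m + 5.41)^3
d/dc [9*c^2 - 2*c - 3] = 18*c - 2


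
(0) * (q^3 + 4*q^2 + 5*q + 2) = 0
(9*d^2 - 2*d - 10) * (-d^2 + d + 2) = -9*d^4 + 11*d^3 + 26*d^2 - 14*d - 20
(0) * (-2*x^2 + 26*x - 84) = 0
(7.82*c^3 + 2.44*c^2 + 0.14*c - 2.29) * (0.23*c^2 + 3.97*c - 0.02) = 1.7986*c^5 + 31.6066*c^4 + 9.5626*c^3 - 0.0196999999999999*c^2 - 9.0941*c + 0.0458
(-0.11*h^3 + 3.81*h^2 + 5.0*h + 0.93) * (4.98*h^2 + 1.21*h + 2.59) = -0.5478*h^5 + 18.8407*h^4 + 29.2252*h^3 + 20.5493*h^2 + 14.0753*h + 2.4087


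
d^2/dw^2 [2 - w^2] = -2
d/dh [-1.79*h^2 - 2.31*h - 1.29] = -3.58*h - 2.31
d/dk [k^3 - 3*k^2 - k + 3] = 3*k^2 - 6*k - 1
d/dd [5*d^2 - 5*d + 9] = 10*d - 5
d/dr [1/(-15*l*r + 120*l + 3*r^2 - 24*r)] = (5*l - 2*r + 8)/(3*(5*l*r - 40*l - r^2 + 8*r)^2)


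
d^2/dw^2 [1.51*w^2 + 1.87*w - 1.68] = 3.02000000000000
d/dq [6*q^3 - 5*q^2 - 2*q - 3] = 18*q^2 - 10*q - 2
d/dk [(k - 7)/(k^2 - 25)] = (k^2 - 2*k*(k - 7) - 25)/(k^2 - 25)^2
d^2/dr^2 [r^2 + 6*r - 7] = 2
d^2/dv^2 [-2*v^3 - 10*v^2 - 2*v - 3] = -12*v - 20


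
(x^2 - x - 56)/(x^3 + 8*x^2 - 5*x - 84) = (x - 8)/(x^2 + x - 12)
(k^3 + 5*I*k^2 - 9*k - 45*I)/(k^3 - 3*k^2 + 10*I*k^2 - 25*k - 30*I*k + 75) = (k + 3)/(k + 5*I)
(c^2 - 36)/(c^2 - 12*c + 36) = (c + 6)/(c - 6)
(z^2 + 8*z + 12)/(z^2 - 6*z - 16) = (z + 6)/(z - 8)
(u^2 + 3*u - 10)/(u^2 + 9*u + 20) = (u - 2)/(u + 4)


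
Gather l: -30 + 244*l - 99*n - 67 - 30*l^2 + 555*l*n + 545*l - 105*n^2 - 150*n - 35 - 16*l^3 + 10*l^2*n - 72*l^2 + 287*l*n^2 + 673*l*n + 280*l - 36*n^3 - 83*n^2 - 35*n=-16*l^3 + l^2*(10*n - 102) + l*(287*n^2 + 1228*n + 1069) - 36*n^3 - 188*n^2 - 284*n - 132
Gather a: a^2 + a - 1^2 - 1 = a^2 + a - 2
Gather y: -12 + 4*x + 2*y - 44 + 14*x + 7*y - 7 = 18*x + 9*y - 63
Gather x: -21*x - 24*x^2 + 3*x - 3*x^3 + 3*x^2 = -3*x^3 - 21*x^2 - 18*x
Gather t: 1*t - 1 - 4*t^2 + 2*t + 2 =-4*t^2 + 3*t + 1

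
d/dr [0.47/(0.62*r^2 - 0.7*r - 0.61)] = (0.329 - 0.5828*r)/(-0.62*r^2 + 0.7*r + 0.61)^2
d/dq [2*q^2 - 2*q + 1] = 4*q - 2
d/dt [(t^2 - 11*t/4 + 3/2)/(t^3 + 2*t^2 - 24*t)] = (-t^4 + 11*t^3/2 - 23*t^2 - 6*t + 36)/(t^2*(t^4 + 4*t^3 - 44*t^2 - 96*t + 576))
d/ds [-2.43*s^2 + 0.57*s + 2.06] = 0.57 - 4.86*s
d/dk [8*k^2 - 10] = 16*k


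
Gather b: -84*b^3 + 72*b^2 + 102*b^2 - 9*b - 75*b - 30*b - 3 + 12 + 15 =-84*b^3 + 174*b^2 - 114*b + 24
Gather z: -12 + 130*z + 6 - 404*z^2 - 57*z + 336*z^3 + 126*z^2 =336*z^3 - 278*z^2 + 73*z - 6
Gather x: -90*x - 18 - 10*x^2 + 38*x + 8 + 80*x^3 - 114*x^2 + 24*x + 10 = 80*x^3 - 124*x^2 - 28*x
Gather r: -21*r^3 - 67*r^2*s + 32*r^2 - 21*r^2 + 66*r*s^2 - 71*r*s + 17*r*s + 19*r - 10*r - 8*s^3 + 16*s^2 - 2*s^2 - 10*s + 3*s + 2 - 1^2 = -21*r^3 + r^2*(11 - 67*s) + r*(66*s^2 - 54*s + 9) - 8*s^3 + 14*s^2 - 7*s + 1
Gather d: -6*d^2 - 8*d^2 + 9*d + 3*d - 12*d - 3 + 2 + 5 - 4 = -14*d^2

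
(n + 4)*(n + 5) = n^2 + 9*n + 20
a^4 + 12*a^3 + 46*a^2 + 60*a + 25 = (a + 1)^2*(a + 5)^2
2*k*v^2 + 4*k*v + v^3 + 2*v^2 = v*(2*k + v)*(v + 2)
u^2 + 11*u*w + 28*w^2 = (u + 4*w)*(u + 7*w)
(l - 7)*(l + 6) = l^2 - l - 42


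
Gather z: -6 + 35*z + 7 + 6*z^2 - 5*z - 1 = 6*z^2 + 30*z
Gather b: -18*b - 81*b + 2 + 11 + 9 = 22 - 99*b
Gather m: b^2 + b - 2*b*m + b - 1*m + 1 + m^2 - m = b^2 + 2*b + m^2 + m*(-2*b - 2) + 1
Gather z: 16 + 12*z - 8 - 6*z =6*z + 8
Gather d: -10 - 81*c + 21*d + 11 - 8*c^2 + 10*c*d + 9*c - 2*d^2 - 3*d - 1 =-8*c^2 - 72*c - 2*d^2 + d*(10*c + 18)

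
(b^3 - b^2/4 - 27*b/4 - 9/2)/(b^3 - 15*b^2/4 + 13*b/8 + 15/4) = 2*(b^2 - b - 6)/(2*b^2 - 9*b + 10)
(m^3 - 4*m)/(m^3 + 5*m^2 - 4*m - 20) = m/(m + 5)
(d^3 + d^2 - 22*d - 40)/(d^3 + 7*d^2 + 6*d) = (d^3 + d^2 - 22*d - 40)/(d*(d^2 + 7*d + 6))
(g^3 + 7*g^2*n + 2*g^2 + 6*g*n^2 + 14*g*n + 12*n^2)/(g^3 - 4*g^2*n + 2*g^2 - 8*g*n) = (g^2 + 7*g*n + 6*n^2)/(g*(g - 4*n))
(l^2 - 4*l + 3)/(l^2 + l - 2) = (l - 3)/(l + 2)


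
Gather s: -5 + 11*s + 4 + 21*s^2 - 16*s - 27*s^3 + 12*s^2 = -27*s^3 + 33*s^2 - 5*s - 1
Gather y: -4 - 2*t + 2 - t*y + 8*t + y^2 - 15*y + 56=6*t + y^2 + y*(-t - 15) + 54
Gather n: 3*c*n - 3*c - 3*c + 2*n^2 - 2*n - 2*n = -6*c + 2*n^2 + n*(3*c - 4)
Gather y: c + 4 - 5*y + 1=c - 5*y + 5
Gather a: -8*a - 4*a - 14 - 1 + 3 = -12*a - 12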